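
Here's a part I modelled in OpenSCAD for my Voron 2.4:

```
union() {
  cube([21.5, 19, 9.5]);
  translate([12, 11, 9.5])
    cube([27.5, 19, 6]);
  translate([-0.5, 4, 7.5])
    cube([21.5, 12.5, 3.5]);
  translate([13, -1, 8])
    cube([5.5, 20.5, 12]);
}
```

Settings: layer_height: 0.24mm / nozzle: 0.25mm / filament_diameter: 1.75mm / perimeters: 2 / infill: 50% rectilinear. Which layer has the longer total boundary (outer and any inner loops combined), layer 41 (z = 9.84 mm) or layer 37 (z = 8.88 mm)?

layer 41 (z = 9.84 mm)

Layer 41 (z = 9.84): the cube is not intersected at this z (z outside [0, 9.5]); the 27.5×19 cube at (12, 11) contributes its full rectangle (perimeter 93.00 mm); the 21.5×12.5 cube at (-0.5, 4) contributes its full rectangle (perimeter 68.00 mm); the 5.5×20.5 cube at (13, -1) contributes its full rectangle (perimeter 52.00 mm); Merging all regions: the regions partially overlap (shared area 134.75 mm²), so the edge portions inside another operand are dropped and the merged outline is re-measured after clipping — boundary = 142.00 mm. So its perimeter = 142.00 mm. Layer 37 (z = 8.88): the cube is present — its section is the full 21.5×19 rectangle (perimeter 81.00 mm); the cube at (12, 11) is absent (z outside [9.5, 15.5]); the cube at (-0.5, 4) (footprint 21.5×12.5) is included at this height (perimeter 68.00 mm); the cube at (13, -1) (footprint 5.5×20.5) is included at this height (perimeter 52.00 mm); Combining (union): the regions partially overlap (shared area 367.00 mm²), so the edge portions inside another operand are dropped and the merged outline is re-measured after clipping — boundary = 85.00 mm. So its perimeter = 85.00 mm. Layer 41 is larger (142.00 vs 85.00 mm).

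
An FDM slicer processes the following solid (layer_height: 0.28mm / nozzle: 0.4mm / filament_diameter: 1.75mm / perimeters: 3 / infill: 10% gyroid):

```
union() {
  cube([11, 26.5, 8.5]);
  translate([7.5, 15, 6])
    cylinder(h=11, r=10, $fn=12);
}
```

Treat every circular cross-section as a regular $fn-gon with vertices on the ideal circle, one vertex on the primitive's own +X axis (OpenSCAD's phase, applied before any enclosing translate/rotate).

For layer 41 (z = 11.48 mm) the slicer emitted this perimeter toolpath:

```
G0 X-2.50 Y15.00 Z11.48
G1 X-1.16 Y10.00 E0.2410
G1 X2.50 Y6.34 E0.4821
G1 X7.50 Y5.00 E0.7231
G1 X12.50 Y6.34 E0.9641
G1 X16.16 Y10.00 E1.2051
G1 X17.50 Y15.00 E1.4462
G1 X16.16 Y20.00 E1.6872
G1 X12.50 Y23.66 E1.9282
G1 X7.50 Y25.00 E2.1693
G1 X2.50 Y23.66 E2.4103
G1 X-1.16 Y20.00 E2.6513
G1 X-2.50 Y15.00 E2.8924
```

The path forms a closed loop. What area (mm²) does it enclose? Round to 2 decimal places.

299.99 mm²

Apply the shoelace formula to the sequence of (X, Y) vertices; enclosed area = 299.99 mm².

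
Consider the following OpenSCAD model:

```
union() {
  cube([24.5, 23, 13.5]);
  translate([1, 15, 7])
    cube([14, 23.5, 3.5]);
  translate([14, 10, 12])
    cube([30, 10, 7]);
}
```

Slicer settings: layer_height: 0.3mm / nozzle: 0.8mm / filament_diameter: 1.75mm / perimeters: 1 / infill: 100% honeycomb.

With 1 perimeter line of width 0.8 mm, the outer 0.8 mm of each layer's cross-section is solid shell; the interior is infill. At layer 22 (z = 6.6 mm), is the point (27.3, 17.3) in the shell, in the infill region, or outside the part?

At z = 6.6 mm: the cube is present — its section is the full 24.5×23 rectangle; the cube at (1, 15) does not reach this height (z outside [7, 10.5]); the cube at (14, 10) does not reach this height (z outside [12, 19]); Combining (union): only the 24.5×23 cube is present, so the union is just that shape — 1 connected region. Overall, the cross-section is a single solid region. The nearest boundary edge runs (24.50, 0.00)→(24.50, 23.00); distance from the point to it = 2.80 mm. The point is not inside any of the regions above, so it lies outside the cross-section (2.80 mm from the nearest boundary).

outside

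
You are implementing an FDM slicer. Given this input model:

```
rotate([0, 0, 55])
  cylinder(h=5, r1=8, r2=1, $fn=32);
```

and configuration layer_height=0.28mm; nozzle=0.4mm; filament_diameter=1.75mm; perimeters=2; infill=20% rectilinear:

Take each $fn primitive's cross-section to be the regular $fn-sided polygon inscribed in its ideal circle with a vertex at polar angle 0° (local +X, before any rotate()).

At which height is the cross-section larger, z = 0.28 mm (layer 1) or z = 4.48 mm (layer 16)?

layer 1 (z = 0.28 mm)

Layer 1 (z = 0.28): the cone (r1=8→r2=1) has section circumradius 7.608 here — a regular 32-gon (area = (32/2)·7.608²·sin(360°/32) = 180.67 mm²); (whole slice rotated 55° about Z — lengths, areas and connectivity unchanged). So its area = 180.67 mm². Layer 16 (z = 4.48): the cone contributes a regular 32-gon of circumradius 1.728 (interpolated between r1=8 and r2=1 at t=0.896) (area = (32/2)·1.728²·sin(360°/32) = 9.32 mm²); (whole slice rotated 55° about Z — lengths, areas and connectivity unchanged). So its area = 9.32 mm². Layer 1 is larger (180.67 vs 9.32 mm²).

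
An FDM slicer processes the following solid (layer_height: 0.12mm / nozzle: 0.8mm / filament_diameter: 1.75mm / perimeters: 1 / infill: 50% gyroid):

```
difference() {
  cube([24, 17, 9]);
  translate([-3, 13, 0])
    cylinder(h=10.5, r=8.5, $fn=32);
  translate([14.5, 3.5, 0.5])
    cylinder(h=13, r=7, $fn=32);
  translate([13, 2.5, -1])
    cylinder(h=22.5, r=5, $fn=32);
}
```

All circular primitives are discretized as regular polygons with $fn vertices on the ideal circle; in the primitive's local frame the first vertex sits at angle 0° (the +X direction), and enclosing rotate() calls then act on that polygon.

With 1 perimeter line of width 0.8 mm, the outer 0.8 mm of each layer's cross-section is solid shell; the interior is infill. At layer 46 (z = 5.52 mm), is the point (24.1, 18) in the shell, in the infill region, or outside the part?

At z = 5.52 mm: the cube (footprint 24×17) is included at this height; the r=8.5 cylinder at (-3, 13) contributes a regular 32-gon of circumradius 8.5; the r=7 cylinder at (14.5, 3.5) contributes a regular 32-gon of circumradius 7; the r=5 cylinder at (13, 2.5) gives a regular 32-gon of circumradius 5 (constant along its height); After the difference (first − rest): starting from the 24×17 cube, the r=8.5 cylinder at (-3, 13) partially overlaps it — only the 52.09 mm² overlap (of its 225.52 mm²) is removed, clipping the outline; the r=7 cylinder at (14.5, 3.5) partially overlaps it — only the 123.18 mm² overlap (of its 152.95 mm²) is removed, clipping the outline; the r=5 cylinder at (13, 2.5) misses the remaining region (no effect) — 1 connected region. Overall, the cross-section is a single solid region. The nearest boundary edge runs (4.45, 17.00)→(24.00, 17.00); distance from the point to it = 1.00 mm. The point is not inside any of the regions above, so it lies outside the cross-section (1.00 mm from the nearest boundary).

outside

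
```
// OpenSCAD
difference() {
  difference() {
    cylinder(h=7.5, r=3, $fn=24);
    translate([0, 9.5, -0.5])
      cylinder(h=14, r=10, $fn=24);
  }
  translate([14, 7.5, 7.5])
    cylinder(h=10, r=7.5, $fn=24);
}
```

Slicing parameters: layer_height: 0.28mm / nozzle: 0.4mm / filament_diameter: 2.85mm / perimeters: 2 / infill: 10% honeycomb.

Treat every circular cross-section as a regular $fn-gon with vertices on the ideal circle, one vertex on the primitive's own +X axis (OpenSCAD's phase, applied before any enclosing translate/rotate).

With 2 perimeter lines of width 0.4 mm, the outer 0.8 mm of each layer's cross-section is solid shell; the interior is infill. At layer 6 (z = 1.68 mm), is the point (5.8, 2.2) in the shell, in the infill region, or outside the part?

At z = 1.68 mm: the r=3 cylinder gives a regular 24-gon of circumradius 3 (constant along its height); the cylinder at (0, 9.5): section is a regular 24-gon, circumradius r=10; Subtracting the remaining from the first: starting from the r=3 cylinder, the r=10 cylinder at (0, 9.5) partially overlaps it — only the 15.74 mm² overlap (of its 310.58 mm²) is removed, clipping the outline — 1 connected region; the cylinder at (14, 7.5) is not intersected at this z (z outside [7.5, 17.5]); After the difference (first − rest): none of the subtracted shapes is present at this height, so that combined region is unchanged — 1 connected region. Overall, the cross-section is a single solid region. The nearest boundary edge runs (2.59, -0.16)→(3.00, 0.01); distance from the point to it = 3.56 mm. The point is not inside any of the regions above, so it lies outside the cross-section (3.56 mm from the nearest boundary).

outside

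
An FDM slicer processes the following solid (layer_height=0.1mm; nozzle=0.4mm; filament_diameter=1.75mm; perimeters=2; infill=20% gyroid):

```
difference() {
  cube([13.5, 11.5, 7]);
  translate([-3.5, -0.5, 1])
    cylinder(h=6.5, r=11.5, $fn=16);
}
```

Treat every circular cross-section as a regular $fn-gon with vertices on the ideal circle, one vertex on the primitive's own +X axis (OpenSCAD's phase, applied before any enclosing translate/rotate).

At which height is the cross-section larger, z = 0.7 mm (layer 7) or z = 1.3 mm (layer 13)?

Layer 7 (z = 0.7): the cube is present — its section is the full 13.5×11.5 rectangle (area 155.25 mm²); the cylinder at (-3.5, -0.5) is not intersected at this z (z outside [1, 7.5]); After the difference (first − rest): none of the subtracted shapes is present at this height, so the 13.5×11.5 cube is unchanged — area = 155.25 mm². So its area = 155.25 mm². Layer 13 (z = 1.3): the cube (footprint 13.5×11.5) is included at this height (area 155.25 mm²); the cylinder at (-3.5, -0.5): section is a regular 16-gon, circumradius r=11.5 (area = (16/2)·11.500²·sin(360°/16) = 404.88 mm²); After the difference (first − rest): starting from the 13.5×11.5 cube (155.25 mm²), the r=11.5 cylinder at (-3.5, -0.5) partially overlaps it — only the 58.21 mm² overlap (of its 404.88 mm²) is removed, clipping the outline — area = 97.04 mm². So its area = 97.04 mm². Layer 7 is larger (155.25 vs 97.04 mm²).

layer 7 (z = 0.7 mm)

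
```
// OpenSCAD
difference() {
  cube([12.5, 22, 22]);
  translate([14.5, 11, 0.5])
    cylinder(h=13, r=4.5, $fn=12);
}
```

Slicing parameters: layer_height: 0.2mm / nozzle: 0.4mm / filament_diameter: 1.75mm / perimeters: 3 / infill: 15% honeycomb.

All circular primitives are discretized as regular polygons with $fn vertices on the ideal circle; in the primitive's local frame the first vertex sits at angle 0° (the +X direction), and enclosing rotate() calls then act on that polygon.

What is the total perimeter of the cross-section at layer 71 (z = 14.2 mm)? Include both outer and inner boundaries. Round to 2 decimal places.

69.00 mm

At z = 14.2 mm: the 12.5×22 cube contributes its full rectangle (perimeter 69.00 mm); the cylinder at (14.5, 11) is absent (z outside [0.5, 13.5]); Taking the first minus the rest: none of the subtracted shapes is present at this height, so the 12.5×22 cube is unchanged — boundary = 69.00 mm. Overall, the cross-section is a single solid region. Total boundary length (outer) = 69.00 mm.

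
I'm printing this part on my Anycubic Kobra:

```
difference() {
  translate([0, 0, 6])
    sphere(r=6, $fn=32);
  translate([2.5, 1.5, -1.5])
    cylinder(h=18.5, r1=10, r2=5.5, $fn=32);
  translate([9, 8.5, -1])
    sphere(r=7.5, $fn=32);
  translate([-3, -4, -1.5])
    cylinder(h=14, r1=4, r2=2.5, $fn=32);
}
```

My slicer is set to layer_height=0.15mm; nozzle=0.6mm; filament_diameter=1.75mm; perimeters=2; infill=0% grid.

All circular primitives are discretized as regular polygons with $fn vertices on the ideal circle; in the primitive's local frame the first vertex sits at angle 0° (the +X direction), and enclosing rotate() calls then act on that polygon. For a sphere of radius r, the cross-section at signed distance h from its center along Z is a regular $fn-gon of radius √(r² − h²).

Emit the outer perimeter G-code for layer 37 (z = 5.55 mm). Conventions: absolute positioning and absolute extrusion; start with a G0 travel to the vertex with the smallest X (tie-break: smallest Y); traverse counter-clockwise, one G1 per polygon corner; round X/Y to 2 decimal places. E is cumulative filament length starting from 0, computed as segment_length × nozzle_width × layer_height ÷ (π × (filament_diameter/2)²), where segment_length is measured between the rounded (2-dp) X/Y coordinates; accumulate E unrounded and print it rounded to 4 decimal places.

G0 X-5.98 Y0.00 Z5.55
G1 X-5.87 Y-1.17 E0.0440
G1 X-5.59 Y-2.07 E0.0792
G1 X-5.29 Y-1.71 E0.0968
G1 X-5.17 Y-1.61 E0.1026
G1 X-5.63 Y-0.12 E0.1610
G1 X-5.78 Y1.46 E0.2204
G1 X-5.87 Y1.17 E0.2317
G1 X-5.98 Y0.00 E0.2757

At z = 5.55 mm: the r=6 sphere contributes a regular 32-gon of circumradius √(6²−0.45²) = 5.983; the cone at (2.5, 1.5) contributes a regular 32-gon of circumradius 8.285 (interpolated between r1=10 and r2=5.5 at t=0.381); the r=7.5 sphere at (9, 8.5) contributes a regular 32-gon of circumradius √(7.5²−6.55²) = 3.653; the cone at (-3, -4) contributes a regular 32-gon of circumradius 3.245 (interpolated between r1=4 and r2=2.5 at t=0.504); Taking the first minus the rest: starting from the r=6 sphere, the cone at (2.5, 1.5) partially overlaps it — only the 107.92 mm² overlap (of its 214.27 mm²) is removed, clipping the outline; the r=7.5 sphere at (9, 8.5) misses the remaining region (no effect); the cone at (-3, -4) partially overlaps it — only the 2.64 mm² overlap (of its 32.86 mm²) is removed, clipping the outline — 1 connected region. The outline is a single polygon with 8 vertices. Extrusion per mm of travel: 0.6 × 0.15 / (π × 0.875²) = 0.037418. Accumulating E over each segment gives final E = 0.2757.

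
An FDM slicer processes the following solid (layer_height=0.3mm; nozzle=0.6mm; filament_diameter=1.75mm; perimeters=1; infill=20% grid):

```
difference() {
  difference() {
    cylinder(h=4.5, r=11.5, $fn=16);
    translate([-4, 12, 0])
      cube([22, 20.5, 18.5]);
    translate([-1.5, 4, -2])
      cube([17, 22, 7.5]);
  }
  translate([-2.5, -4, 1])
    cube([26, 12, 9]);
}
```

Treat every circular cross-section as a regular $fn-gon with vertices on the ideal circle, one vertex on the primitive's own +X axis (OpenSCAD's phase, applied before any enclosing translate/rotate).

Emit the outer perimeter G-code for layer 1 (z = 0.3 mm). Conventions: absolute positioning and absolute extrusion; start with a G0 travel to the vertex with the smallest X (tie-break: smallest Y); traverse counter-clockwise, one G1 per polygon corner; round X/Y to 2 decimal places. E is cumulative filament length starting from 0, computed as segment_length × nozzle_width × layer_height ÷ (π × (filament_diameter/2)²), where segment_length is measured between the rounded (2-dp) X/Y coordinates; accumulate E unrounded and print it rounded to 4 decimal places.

G0 X-11.50 Y0.00 Z0.30
G1 X-10.62 Y-4.40 E0.3358
G1 X-8.13 Y-8.13 E0.6714
G1 X-4.40 Y-10.62 E1.0070
G1 X0.00 Y-11.50 E1.3428
G1 X4.40 Y-10.62 E1.6786
G1 X8.13 Y-8.13 E2.0142
G1 X10.62 Y-4.40 E2.3499
G1 X11.50 Y0.00 E2.6857
G1 X10.70 Y4.00 E2.9909
G1 X-1.50 Y4.00 E3.9039
G1 X-1.50 Y11.20 E4.4427
G1 X-4.40 Y10.62 E4.6641
G1 X-8.13 Y8.13 E4.9997
G1 X-10.62 Y4.40 E5.3353
G1 X-11.50 Y0.00 E5.6711

At z = 0.3 mm: the cylinder: section is a regular 16-gon, circumradius r=11.5; the cube at (-4, 12) (footprint 22×20.5) is included at this height; the cube at (-1.5, 4) (footprint 17×22) is included at this height; Taking the first minus the rest: starting from the r=11.5 cylinder, the 22×20.5 cube at (-4, 12) misses the remaining region (no effect); the 17×22 cube at (-1.5, 4) partially overlaps it — only the 67.84 mm² overlap (of its 374.00 mm²) is removed, clipping the outline — 1 connected region; the cube at (-2.5, -4) does not reach this height (z outside [1, 10]); After the difference (first − rest): none of the subtracted shapes is present at this height, so the result so far is unchanged — 1 connected region. The outline is a single polygon with 15 vertices. Extrusion per mm of travel: 0.6 × 0.3 / (π × 0.875²) = 0.074835. Accumulating E over each segment gives final E = 5.6711.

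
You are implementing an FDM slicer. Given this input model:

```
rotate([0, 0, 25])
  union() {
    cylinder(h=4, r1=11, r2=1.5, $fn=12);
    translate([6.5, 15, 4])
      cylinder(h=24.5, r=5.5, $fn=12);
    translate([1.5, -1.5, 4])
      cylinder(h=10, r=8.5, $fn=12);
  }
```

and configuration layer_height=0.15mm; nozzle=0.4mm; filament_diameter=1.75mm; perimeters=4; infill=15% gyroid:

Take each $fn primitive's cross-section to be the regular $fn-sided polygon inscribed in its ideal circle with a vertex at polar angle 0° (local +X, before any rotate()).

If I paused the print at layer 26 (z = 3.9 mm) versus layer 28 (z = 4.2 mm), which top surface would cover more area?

Layer 26 (z = 3.9): the cone: at t=0.975 of its height the radius interpolates to r₁+(r₂−r₁)t = 1.738, giving a regular 12-gon of that circumradius (area = (12/2)·1.738²·sin(360°/12) = 9.06 mm²); the cylinder at (6.5, 15) does not reach this height (z outside [4, 28.5]); the cylinder at (1.5, -1.5) is not intersected at this z (z outside [4, 14]); Combining (union): only the cone is present, so the union is just that shape — area = 9.06 mm²; (whole slice rotated 25° about Z — lengths, areas and connectivity unchanged). So its area = 9.06 mm². Layer 28 (z = 4.2): the cone does not reach this height (z outside [0, 4]); the r=5.5 cylinder at (6.5, 15) gives a regular 12-gon of circumradius 5.5 (constant along its height) (area = (12/2)·5.500²·sin(360°/12) = 90.75 mm²); the cylinder at (1.5, -1.5): section is a regular 12-gon, circumradius r=8.5 (area = (12/2)·8.500²·sin(360°/12) = 216.75 mm²); Merging all regions: the 2 present regions are separate (no shared area or edge), so areas and boundary lengths simply add and each stays a separate island — area = 307.50 mm²; (rotated 25° about Z; rotation is an isometry so areas/perimeters/island counts are preserved). So its area = 307.50 mm². Layer 28 is larger (307.50 vs 9.06 mm²).

layer 28 (z = 4.2 mm)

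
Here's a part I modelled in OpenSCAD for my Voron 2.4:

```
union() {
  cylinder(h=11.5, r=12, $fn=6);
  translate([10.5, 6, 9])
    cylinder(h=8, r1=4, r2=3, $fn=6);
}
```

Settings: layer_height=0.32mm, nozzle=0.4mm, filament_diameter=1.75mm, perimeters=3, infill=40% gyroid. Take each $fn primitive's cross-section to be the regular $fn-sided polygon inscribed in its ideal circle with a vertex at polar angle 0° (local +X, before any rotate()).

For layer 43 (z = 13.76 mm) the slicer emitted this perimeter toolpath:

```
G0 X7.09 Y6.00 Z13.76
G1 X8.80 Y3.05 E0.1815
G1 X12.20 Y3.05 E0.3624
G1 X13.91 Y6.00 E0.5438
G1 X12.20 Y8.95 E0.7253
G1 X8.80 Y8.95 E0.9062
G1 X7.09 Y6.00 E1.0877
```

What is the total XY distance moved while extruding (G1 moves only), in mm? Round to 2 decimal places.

20.44 mm

Sum the Euclidean lengths of each G1 segment: total = 20.44 mm.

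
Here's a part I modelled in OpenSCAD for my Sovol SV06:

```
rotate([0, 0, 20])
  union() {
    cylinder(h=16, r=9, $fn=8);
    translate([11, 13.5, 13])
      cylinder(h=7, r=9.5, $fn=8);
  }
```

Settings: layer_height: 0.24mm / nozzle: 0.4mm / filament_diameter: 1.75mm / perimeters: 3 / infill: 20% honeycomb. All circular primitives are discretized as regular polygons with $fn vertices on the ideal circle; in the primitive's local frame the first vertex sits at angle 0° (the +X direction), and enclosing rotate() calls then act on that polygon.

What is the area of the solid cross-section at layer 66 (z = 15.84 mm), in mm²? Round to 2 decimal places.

At z = 15.84 mm: the r=9 cylinder gives a regular 8-gon of circumradius 9 (constant along its height) (area = (8/2)·9.000²·sin(360°/8) = 229.10 mm²); the r=9.5 cylinder at (11, 13.5) gives a regular 8-gon of circumradius 9.5 (constant along its height) (area = (8/2)·9.500²·sin(360°/8) = 255.27 mm²); Merging all regions: the regions partially overlap — summed areas 484.37 mm² minus the doubly-counted overlap 1.02 mm² gives 483.35 mm² — area = 483.35 mm²; (whole slice rotated 20° about Z — lengths, areas and connectivity unchanged). Overall, the cross-section is a single solid region. Net area = 483.35 mm².

483.35 mm²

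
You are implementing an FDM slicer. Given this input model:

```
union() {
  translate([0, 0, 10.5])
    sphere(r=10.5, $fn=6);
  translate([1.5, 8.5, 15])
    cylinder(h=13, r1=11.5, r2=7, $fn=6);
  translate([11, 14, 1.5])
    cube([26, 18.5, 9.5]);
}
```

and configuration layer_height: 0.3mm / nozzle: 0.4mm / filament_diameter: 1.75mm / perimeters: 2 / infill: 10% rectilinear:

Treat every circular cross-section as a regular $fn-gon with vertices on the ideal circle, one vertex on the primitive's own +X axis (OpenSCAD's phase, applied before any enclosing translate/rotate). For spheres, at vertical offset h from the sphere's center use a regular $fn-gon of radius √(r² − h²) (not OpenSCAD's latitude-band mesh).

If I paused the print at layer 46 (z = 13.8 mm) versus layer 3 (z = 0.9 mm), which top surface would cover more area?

layer 46 (z = 13.8 mm)

Layer 46 (z = 13.8): the r=10.5 sphere contributes a regular 6-gon of circumradius √(10.5²−3.3²) = 9.968 (area = (6/2)·9.968²·sin(360°/6) = 258.14 mm²); the cone at (1.5, 8.5) is absent (z outside [15, 28]); the cube at (11, 14) is not intersected at this z (z outside [1.5, 11]); Merging all regions: only the r=10.5 sphere is present, so the union is just that shape — area = 258.14 mm². So its area = 258.14 mm². Layer 3 (z = 0.9): the r=10.5 sphere contributes a regular 6-gon of circumradius √(10.5²−9.6²) = 4.253 (area = (6/2)·4.253²·sin(360°/6) = 47.00 mm²); the cone at (1.5, 8.5) is not intersected at this z (z outside [15, 28]); the cube at (11, 14) is not intersected at this z (z outside [1.5, 11]); Merging all regions: only the r=10.5 sphere is present, so the union is just that shape — area = 47.00 mm². So its area = 47.00 mm². Layer 46 is larger (258.14 vs 47.00 mm²).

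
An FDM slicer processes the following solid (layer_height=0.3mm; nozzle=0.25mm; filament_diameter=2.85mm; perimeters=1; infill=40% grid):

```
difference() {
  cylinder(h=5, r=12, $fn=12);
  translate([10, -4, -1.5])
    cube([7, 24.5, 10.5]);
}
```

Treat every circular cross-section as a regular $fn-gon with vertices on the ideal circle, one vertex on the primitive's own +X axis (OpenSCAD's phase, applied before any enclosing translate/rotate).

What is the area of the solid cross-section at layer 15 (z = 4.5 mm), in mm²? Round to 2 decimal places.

418.89 mm²

At z = 4.5 mm: the r=12 cylinder gives a regular 12-gon of circumradius 12 (constant along its height) (area = (12/2)·12.000²·sin(360°/12) = 432.00 mm²); the 7×24.5 cube at (10, -4) contributes its full rectangle (area 171.50 mm²); Subtracting the remaining from the first: starting from the r=12 cylinder (432.00 mm²), the 7×24.5 cube at (10, -4) partially overlaps it — only the 13.11 mm² overlap (of its 171.50 mm²) is removed, clipping the outline — area = 418.89 mm². Overall, the cross-section is a single solid region. Net area = 418.89 mm².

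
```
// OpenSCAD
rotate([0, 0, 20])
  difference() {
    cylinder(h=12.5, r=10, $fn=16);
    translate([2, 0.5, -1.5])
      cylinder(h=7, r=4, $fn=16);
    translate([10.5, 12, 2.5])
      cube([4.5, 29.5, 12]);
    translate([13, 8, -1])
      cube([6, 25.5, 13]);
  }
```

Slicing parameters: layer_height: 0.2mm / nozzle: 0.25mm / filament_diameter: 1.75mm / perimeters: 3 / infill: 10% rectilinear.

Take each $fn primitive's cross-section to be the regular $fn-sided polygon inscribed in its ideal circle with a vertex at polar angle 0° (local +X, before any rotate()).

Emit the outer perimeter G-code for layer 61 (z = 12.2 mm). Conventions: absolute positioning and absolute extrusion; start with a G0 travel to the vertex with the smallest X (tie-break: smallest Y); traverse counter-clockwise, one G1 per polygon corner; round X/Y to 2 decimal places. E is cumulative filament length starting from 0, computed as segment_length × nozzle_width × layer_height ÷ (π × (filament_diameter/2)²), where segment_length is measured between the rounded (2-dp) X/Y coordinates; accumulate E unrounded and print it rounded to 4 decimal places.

At z = 12.2 mm: the r=10 cylinder gives a regular 16-gon of circumradius 10 (constant along its height); the cylinder at (2, 0.5) is not intersected at this z (z outside [-1.5, 5.5]); the cube at (10.5, 12) (footprint 4.5×29.5) is included at this height; the cube at (13, 8) is not intersected at this z (z outside [-1, 12]); Taking the first minus the rest: starting from the r=10 cylinder, the 4.5×29.5 cube at (10.5, 12) misses the remaining region (no effect) — 1 connected region; (whole slice rotated 20° about Z — lengths, areas and connectivity unchanged). The outline is a single polygon with 16 vertices. Extrusion per mm of travel: 0.25 × 0.2 / (π × 0.875²) = 0.020788. Accumulating E over each segment gives final E = 1.2978.

G0 X-9.99 Y0.44 Z12.20
G1 X-9.40 Y-3.42 E0.0812
G1 X-7.37 Y-6.76 E0.1624
G1 X-4.23 Y-9.06 E0.2433
G1 X-0.44 Y-9.99 E0.3245
G1 X3.42 Y-9.40 E0.4056
G1 X6.76 Y-7.37 E0.4869
G1 X9.06 Y-4.23 E0.5678
G1 X9.99 Y-0.44 E0.6489
G1 X9.40 Y3.42 E0.7301
G1 X7.37 Y6.76 E0.8113
G1 X4.23 Y9.06 E0.8922
G1 X0.44 Y9.99 E0.9734
G1 X-3.42 Y9.40 E1.0545
G1 X-6.76 Y7.37 E1.1358
G1 X-9.06 Y4.23 E1.2167
G1 X-9.99 Y0.44 E1.2978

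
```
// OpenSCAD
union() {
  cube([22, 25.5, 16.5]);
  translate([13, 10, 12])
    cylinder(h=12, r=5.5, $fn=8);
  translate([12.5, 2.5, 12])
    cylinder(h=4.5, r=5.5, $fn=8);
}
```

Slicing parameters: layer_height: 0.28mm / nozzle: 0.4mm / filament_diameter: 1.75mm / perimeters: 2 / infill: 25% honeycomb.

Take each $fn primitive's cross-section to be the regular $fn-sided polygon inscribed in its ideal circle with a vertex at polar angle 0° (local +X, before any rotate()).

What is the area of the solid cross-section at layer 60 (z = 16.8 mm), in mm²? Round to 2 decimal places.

At z = 16.8 mm: the cube is absent (z outside [0, 16.5]); the r=5.5 cylinder at (13, 10) contributes a regular 8-gon of circumradius 5.5 (area = (8/2)·5.500²·sin(360°/8) = 85.56 mm²); the cylinder at (12.5, 2.5) is absent (z outside [12, 16.5]); Taking the union: only the r=5.5 cylinder at (13, 10) is present, so the union is just that shape — area = 85.56 mm². Overall, the cross-section is a single solid region. Net area = 85.56 mm².

85.56 mm²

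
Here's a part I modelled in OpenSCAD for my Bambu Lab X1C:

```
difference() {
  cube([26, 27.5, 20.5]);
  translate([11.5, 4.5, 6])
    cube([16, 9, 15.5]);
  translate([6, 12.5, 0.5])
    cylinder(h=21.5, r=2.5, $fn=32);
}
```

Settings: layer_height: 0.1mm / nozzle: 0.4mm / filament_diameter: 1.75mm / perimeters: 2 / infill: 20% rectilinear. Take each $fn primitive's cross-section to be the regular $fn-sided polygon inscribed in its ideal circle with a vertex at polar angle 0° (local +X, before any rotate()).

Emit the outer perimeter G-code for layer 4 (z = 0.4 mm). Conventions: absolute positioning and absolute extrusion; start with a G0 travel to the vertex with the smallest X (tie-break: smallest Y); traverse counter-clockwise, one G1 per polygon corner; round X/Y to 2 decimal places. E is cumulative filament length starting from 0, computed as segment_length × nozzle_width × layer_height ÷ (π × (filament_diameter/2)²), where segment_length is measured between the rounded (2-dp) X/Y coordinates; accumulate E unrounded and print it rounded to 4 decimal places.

At z = 0.4 mm: the 26×27.5 cube contributes its full rectangle; the cube at (11.5, 4.5) is not intersected at this z (z outside [6, 21.5]); the cylinder at (6, 12.5) does not reach this height (z outside [0.5, 22]); After the difference (first − rest): none of the subtracted shapes is present at this height, so the 26×27.5 cube is unchanged — 1 connected region. The outline is a single polygon with 4 vertices. Extrusion per mm of travel: 0.4 × 0.1 / (π × 0.875²) = 0.016630. Accumulating E over each segment gives final E = 1.7794.

G0 X0.00 Y0.00 Z0.40
G1 X26.00 Y0.00 E0.4324
G1 X26.00 Y27.50 E0.8897
G1 X0.00 Y27.50 E1.3221
G1 X0.00 Y0.00 E1.7794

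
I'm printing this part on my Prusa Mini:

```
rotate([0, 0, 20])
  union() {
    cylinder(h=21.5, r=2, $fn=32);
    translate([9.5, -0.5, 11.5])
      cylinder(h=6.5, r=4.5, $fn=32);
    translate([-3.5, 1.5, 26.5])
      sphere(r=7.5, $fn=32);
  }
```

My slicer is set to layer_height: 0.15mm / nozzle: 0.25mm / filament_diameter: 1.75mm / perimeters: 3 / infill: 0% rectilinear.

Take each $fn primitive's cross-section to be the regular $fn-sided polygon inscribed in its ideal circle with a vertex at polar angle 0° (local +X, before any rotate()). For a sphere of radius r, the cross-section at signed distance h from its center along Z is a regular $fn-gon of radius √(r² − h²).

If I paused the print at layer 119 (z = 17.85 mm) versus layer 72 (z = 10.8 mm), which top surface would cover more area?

layer 119 (z = 17.85 mm)

Layer 119 (z = 17.85): the r=2 cylinder contributes a regular 32-gon of circumradius 2 (area = (32/2)·2.000²·sin(360°/32) = 12.49 mm²); the r=4.5 cylinder at (9.5, -0.5) contributes a regular 32-gon of circumradius 4.5 (area = (32/2)·4.500²·sin(360°/32) = 63.21 mm²); the sphere at (-3.5, 1.5) is absent (|z−center|=8.650 > r=7.5); Taking the union: the 2 present regions are separate (no shared area or edge), so areas and boundary lengths simply add and each stays a separate island — area = 75.70 mm²; (rotated 20° about Z; rotation is an isometry so areas/perimeters/island counts are preserved). So its area = 75.70 mm². Layer 72 (z = 10.8): the r=2 cylinder gives a regular 32-gon of circumradius 2 (constant along its height) (area = (32/2)·2.000²·sin(360°/32) = 12.49 mm²); the cylinder at (9.5, -0.5) is absent (z outside [11.5, 18]); the sphere at (-3.5, 1.5) is absent (|z−center|=15.700 > r=7.5); Combining (union): only the r=2 cylinder is present, so the union is just that shape — area = 12.49 mm²; (whole slice rotated 20° about Z — lengths, areas and connectivity unchanged). So its area = 12.49 mm². Layer 119 is larger (75.70 vs 12.49 mm²).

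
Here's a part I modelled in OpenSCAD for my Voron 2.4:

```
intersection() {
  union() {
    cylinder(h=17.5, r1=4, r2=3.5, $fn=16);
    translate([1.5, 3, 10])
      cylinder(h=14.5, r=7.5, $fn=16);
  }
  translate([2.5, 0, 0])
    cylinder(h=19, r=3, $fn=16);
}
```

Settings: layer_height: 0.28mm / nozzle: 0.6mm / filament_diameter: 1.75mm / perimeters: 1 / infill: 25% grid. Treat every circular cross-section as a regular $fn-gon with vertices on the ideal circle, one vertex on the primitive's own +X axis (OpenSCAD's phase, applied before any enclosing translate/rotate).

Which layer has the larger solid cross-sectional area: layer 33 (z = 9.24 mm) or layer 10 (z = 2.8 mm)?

Layer 33 (z = 9.24): the cone: at t=0.528 of its height the radius interpolates to r₁+(r₂−r₁)t = 3.736, giving a regular 16-gon of that circumradius (area = (16/2)·3.736²·sin(360°/16) = 42.73 mm²); the cylinder at (1.5, 3) is not intersected at this z (z outside [10, 24.5]); Combining (union): only the cone is present, so the union is just that shape — area = 42.73 mm²; the r=3 cylinder at (2.5, 0) gives a regular 16-gon of circumradius 3 (constant along its height) (area = (16/2)·3.000²·sin(360°/16) = 27.55 mm²); Keeping only the common overlap: the r=3 cylinder at (2.5, 0) partially overlaps that combined region; clipping to the common part keeps 18.16 mm² — area = 18.16 mm². So its area = 18.16 mm². Layer 10 (z = 2.8): the cone: at t=0.160 of its height the radius interpolates to r₁+(r₂−r₁)t = 3.920, giving a regular 16-gon of that circumradius (area = (16/2)·3.920²·sin(360°/16) = 47.04 mm²); the cylinder at (1.5, 3) does not reach this height (z outside [10, 24.5]); Taking the union: only the cone is present, so the union is just that shape — area = 47.04 mm²; the r=3 cylinder at (2.5, 0) gives a regular 16-gon of circumradius 3 (constant along its height) (area = (16/2)·3.000²·sin(360°/16) = 27.55 mm²); Keeping only the common overlap: the r=3 cylinder at (2.5, 0) partially overlaps that combined region; clipping to the common part keeps 19.41 mm² — area = 19.41 mm². So its area = 19.41 mm². Layer 10 is larger (19.41 vs 18.16 mm²).

layer 10 (z = 2.8 mm)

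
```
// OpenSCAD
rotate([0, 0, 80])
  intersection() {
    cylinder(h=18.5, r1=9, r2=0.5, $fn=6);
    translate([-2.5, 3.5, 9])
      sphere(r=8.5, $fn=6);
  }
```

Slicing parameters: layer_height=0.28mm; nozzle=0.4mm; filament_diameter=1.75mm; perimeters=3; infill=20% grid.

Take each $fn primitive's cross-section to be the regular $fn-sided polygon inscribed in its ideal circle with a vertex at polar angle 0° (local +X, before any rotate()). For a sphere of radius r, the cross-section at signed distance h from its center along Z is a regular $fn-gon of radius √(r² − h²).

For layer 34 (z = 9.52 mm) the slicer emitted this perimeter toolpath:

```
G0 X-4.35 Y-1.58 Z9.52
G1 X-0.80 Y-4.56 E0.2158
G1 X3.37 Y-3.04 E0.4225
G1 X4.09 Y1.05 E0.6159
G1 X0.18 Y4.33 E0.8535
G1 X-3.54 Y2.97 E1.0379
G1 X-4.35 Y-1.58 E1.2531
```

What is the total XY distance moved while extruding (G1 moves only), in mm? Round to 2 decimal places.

26.91 mm

Sum the Euclidean lengths of each G1 segment: total = 26.91 mm.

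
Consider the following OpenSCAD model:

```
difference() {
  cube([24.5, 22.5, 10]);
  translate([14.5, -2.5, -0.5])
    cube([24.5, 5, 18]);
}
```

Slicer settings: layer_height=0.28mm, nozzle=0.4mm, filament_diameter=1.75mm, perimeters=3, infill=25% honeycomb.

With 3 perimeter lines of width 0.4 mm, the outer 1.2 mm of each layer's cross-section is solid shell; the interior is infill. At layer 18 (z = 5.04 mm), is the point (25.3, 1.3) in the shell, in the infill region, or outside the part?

outside

At z = 5.04 mm: the cube is present — its section is the full 24.5×22.5 rectangle; the cube at (14.5, -2.5) is present — its section is the full 24.5×5 rectangle; Taking the first minus the rest: starting from the 24.5×22.5 cube, the 24.5×5 cube at (14.5, -2.5) partially overlaps it — only the 25.00 mm² overlap (of its 122.50 mm²) is removed, clipping the outline — 1 connected region. Overall, the cross-section is a single solid region. The nearest boundary edge runs (24.50, 22.50)→(24.50, 2.50); distance from the point to it = 1.44 mm. The point is not inside any of the regions above, so it lies outside the cross-section (1.44 mm from the nearest boundary).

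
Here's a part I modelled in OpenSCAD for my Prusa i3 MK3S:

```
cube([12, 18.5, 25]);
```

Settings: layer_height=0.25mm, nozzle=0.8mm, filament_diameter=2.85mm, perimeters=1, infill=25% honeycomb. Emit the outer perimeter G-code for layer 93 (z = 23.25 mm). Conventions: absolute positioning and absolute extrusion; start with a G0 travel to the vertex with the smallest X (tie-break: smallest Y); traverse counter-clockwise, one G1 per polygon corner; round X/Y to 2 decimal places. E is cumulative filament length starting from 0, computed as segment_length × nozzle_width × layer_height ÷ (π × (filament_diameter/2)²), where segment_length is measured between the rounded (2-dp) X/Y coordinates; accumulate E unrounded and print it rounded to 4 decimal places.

G0 X0.00 Y0.00 Z23.25
G1 X12.00 Y0.00 E0.3762
G1 X12.00 Y18.50 E0.9562
G1 X0.00 Y18.50 E1.3324
G1 X0.00 Y0.00 E1.9124

At z = 23.25 mm: the 12×18.5 cube contributes its full rectangle. The outline is a single polygon with 4 vertices. Extrusion per mm of travel: 0.8 × 0.25 / (π × 1.425²) = 0.031351. Accumulating E over each segment gives final E = 1.9124.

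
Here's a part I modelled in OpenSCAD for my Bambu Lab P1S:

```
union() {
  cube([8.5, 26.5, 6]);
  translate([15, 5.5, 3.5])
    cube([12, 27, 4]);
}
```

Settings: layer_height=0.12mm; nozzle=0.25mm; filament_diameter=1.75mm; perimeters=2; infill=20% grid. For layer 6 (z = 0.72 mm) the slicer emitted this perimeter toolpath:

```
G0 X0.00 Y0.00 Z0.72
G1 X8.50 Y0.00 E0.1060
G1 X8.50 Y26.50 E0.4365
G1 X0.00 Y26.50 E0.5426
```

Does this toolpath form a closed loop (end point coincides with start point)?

Start point (G0): (0.00, 0.00). End point (last G1): the path does not return to the start — open.

no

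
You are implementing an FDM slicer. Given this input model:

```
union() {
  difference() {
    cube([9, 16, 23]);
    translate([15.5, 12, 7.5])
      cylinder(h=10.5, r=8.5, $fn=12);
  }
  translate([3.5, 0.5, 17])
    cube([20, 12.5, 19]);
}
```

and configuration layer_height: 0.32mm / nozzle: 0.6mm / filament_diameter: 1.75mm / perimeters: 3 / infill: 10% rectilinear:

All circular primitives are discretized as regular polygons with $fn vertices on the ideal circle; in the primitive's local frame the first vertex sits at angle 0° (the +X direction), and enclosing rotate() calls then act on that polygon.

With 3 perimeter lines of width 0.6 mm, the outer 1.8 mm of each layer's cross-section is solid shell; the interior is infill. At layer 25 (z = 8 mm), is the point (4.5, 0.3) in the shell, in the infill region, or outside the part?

shell

At z = 8 mm: the cube (footprint 9×16) is included at this height; the r=8.5 cylinder at (15.5, 12) gives a regular 12-gon of circumradius 8.5 (constant along its height); Taking the first minus the rest: starting from the 9×16 cube, the r=8.5 cylinder at (15.5, 12) partially overlaps it — only the 12.31 mm² overlap (of its 216.75 mm²) is removed, clipping the outline — 1 connected region; the cube at (3.5, 0.5) is not intersected at this z (z outside [17, 36]); Combining (union): only that combined region is present, so the union is just that shape — 1 connected region. Overall, the cross-section is a single solid region. The nearest boundary edge runs (9.00, 0.00)→(0.00, 0.00); distance from the point to it = 0.30 mm. The point is inside the cross-section, 0.30 mm from the nearest boundary — within the 1.8 mm shell band (3 × 0.6).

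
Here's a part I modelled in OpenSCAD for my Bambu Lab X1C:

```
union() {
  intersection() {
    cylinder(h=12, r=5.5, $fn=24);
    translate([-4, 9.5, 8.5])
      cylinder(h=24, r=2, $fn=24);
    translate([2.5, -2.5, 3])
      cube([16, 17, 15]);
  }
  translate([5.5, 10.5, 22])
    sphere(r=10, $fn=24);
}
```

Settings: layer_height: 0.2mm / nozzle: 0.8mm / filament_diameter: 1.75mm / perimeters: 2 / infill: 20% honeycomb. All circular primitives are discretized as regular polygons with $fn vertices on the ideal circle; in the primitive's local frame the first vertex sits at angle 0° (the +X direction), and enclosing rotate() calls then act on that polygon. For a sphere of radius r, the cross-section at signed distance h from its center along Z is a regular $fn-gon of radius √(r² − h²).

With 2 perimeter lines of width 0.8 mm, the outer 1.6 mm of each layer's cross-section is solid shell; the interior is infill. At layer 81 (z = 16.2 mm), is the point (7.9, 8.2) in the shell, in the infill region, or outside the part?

infill

At z = 16.2 mm: the cylinder is absent (z outside [0, 12]); the r=2 cylinder at (-4, 9.5) contributes a regular 24-gon of circumradius 2; the cube at (2.5, -2.5) is present — its section is the full 16×17 rectangle; Taking the intersection: at least one operand is absent at this height, so nothing remains; the sphere at (5.5, 10.5): section is a regular 24-gon, circumradius = √(r²−h²) = √(10²−5.8²) = 8.146; Taking the union: only the r=10 sphere at (5.5, 10.5) is present, so the union is just that shape — 1 connected region. Overall, the cross-section is a single solid region. The nearest boundary edge runs (11.26, 4.74)→(12.55, 6.43); distance from the point to it = 4.77 mm. The point is inside the cross-section and 4.77 mm from the nearest boundary — more than the 1.6 mm shell width (2 × 0.8), so it's in the infill interior.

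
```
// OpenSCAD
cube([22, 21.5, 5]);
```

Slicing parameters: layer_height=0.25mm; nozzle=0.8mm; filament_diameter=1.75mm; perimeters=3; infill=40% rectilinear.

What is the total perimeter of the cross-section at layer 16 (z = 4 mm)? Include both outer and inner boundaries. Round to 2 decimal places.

87.00 mm

At z = 4 mm: the cube is present — its section is the full 22×21.5 rectangle (perimeter 87.00 mm). Overall, the cross-section is a single solid region. Total boundary length (outer) = 87.00 mm.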